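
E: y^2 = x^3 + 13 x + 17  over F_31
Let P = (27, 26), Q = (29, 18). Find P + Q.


P != Q, so use the chord formula.
s = (y2 - y1) / (x2 - x1) = (23) / (2) mod 31 = 27
x3 = s^2 - x1 - x2 mod 31 = 27^2 - 27 - 29 = 22
y3 = s (x1 - x3) - y1 mod 31 = 27 * (27 - 22) - 26 = 16

P + Q = (22, 16)


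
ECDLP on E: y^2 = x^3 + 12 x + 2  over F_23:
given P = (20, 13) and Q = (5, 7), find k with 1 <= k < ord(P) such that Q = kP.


Enumerate multiples of P until we hit Q = (5, 7):
  1P = (20, 13)
  2P = (14, 19)
  3P = (13, 3)
  4P = (8, 14)
  5P = (22, 14)
  6P = (10, 15)
  7P = (5, 7)
Match found at i = 7.

k = 7


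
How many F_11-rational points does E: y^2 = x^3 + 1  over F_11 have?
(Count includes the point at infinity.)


For each x in F_11, count y with y^2 = x^3 + 0 x + 1 mod 11:
  x = 0: RHS = 1, y in [1, 10]  -> 2 point(s)
  x = 2: RHS = 9, y in [3, 8]  -> 2 point(s)
  x = 5: RHS = 5, y in [4, 7]  -> 2 point(s)
  x = 7: RHS = 3, y in [5, 6]  -> 2 point(s)
  x = 9: RHS = 4, y in [2, 9]  -> 2 point(s)
  x = 10: RHS = 0, y in [0]  -> 1 point(s)
Affine points: 11. Add the point at infinity: total = 12.

#E(F_11) = 12


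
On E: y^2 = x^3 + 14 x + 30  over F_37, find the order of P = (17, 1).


Compute successive multiples of P until we hit O:
  1P = (17, 1)
  2P = (6, 16)
  3P = (18, 34)
  4P = (18, 3)
  5P = (6, 21)
  6P = (17, 36)
  7P = O

ord(P) = 7


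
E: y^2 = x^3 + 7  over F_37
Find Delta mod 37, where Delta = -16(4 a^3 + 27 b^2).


4 a^3 + 27 b^2 = 4*0^3 + 27*7^2 = 0 + 1323 = 1323
Delta = -16 * (1323) = -21168
Delta mod 37 = 33

Delta = 33 (mod 37)


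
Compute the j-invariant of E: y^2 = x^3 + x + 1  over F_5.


Delta = -16(4 a^3 + 27 b^2) mod 5 = 4
-1728 * (4 a)^3 = -1728 * (4*1)^3 mod 5 = 3
j = 3 * 4^(-1) mod 5 = 2

j = 2 (mod 5)


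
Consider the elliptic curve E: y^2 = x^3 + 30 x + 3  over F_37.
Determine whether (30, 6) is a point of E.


Check whether y^2 = x^3 + 30 x + 3 (mod 37) for (x, y) = (30, 6).
LHS: y^2 = 6^2 mod 37 = 36
RHS: x^3 + 30 x + 3 = 30^3 + 30*30 + 3 mod 37 = 5
LHS != RHS

No, not on the curve


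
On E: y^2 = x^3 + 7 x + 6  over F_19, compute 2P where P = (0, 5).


Doubling: s = (3 x1^2 + a) / (2 y1)
s = (3*0^2 + 7) / (2*5) mod 19 = 14
x3 = s^2 - 2 x1 mod 19 = 14^2 - 2*0 = 6
y3 = s (x1 - x3) - y1 mod 19 = 14 * (0 - 6) - 5 = 6

2P = (6, 6)


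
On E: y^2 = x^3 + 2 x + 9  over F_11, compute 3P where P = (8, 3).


k = 3 = 11_2 (binary, LSB first: 11)
Double-and-add from P = (8, 3):
  bit 0 = 1: acc = O + (8, 3) = (8, 3)
  bit 1 = 1: acc = (8, 3) + (4, 9) = (4, 2)

3P = (4, 2)


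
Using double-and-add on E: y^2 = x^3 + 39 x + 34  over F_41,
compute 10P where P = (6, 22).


k = 10 = 1010_2 (binary, LSB first: 0101)
Double-and-add from P = (6, 22):
  bit 0 = 0: acc unchanged = O
  bit 1 = 1: acc = O + (11, 20) = (11, 20)
  bit 2 = 0: acc unchanged = (11, 20)
  bit 3 = 1: acc = (11, 20) + (30, 18) = (20, 9)

10P = (20, 9)


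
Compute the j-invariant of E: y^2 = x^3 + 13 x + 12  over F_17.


Delta = -16(4 a^3 + 27 b^2) mod 17 = 11
-1728 * (4 a)^3 = -1728 * (4*13)^3 mod 17 = 6
j = 6 * 11^(-1) mod 17 = 16

j = 16 (mod 17)


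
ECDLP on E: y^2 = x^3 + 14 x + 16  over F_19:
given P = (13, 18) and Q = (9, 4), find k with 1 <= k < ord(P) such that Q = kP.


Enumerate multiples of P until we hit Q = (9, 4):
  1P = (13, 18)
  2P = (9, 4)
Match found at i = 2.

k = 2


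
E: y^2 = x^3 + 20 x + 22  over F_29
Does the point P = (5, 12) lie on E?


Check whether y^2 = x^3 + 20 x + 22 (mod 29) for (x, y) = (5, 12).
LHS: y^2 = 12^2 mod 29 = 28
RHS: x^3 + 20 x + 22 = 5^3 + 20*5 + 22 mod 29 = 15
LHS != RHS

No, not on the curve


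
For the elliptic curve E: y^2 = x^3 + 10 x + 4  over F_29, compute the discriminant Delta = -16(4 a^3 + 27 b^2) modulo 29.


4 a^3 + 27 b^2 = 4*10^3 + 27*4^2 = 4000 + 432 = 4432
Delta = -16 * (4432) = -70912
Delta mod 29 = 22

Delta = 22 (mod 29)


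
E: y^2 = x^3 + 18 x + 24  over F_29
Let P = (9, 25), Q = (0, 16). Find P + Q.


P != Q, so use the chord formula.
s = (y2 - y1) / (x2 - x1) = (20) / (20) mod 29 = 1
x3 = s^2 - x1 - x2 mod 29 = 1^2 - 9 - 0 = 21
y3 = s (x1 - x3) - y1 mod 29 = 1 * (9 - 21) - 25 = 21

P + Q = (21, 21)


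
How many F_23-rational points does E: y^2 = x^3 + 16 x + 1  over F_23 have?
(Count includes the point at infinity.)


For each x in F_23, count y with y^2 = x^3 + 16 x + 1 mod 23:
  x = 0: RHS = 1, y in [1, 22]  -> 2 point(s)
  x = 1: RHS = 18, y in [8, 15]  -> 2 point(s)
  x = 2: RHS = 18, y in [8, 15]  -> 2 point(s)
  x = 9: RHS = 0, y in [0]  -> 1 point(s)
  x = 11: RHS = 13, y in [6, 17]  -> 2 point(s)
  x = 12: RHS = 12, y in [9, 14]  -> 2 point(s)
  x = 14: RHS = 2, y in [5, 18]  -> 2 point(s)
  x = 16: RHS = 6, y in [11, 12]  -> 2 point(s)
  x = 18: RHS = 3, y in [7, 16]  -> 2 point(s)
  x = 20: RHS = 18, y in [8, 15]  -> 2 point(s)
Affine points: 19. Add the point at infinity: total = 20.

#E(F_23) = 20


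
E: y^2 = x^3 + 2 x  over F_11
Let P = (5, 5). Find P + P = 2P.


Doubling: s = (3 x1^2 + a) / (2 y1)
s = (3*5^2 + 2) / (2*5) mod 11 = 0
x3 = s^2 - 2 x1 mod 11 = 0^2 - 2*5 = 1
y3 = s (x1 - x3) - y1 mod 11 = 0 * (5 - 1) - 5 = 6

2P = (1, 6)


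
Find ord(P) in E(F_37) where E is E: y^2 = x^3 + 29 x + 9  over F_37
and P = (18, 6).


Compute successive multiples of P until we hit O:
  1P = (18, 6)
  2P = (0, 34)
  3P = (10, 35)
  4P = (10, 2)
  5P = (0, 3)
  6P = (18, 31)
  7P = O

ord(P) = 7


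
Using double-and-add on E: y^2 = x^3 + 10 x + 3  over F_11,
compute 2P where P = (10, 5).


k = 2 = 10_2 (binary, LSB first: 01)
Double-and-add from P = (10, 5):
  bit 0 = 0: acc unchanged = O
  bit 1 = 1: acc = O + (6, 9) = (6, 9)

2P = (6, 9)


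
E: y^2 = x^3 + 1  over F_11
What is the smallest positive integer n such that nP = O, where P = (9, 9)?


Compute successive multiples of P until we hit O:
  1P = (9, 9)
  2P = (2, 3)
  3P = (5, 7)
  4P = (0, 1)
  5P = (7, 5)
  6P = (10, 0)
  7P = (7, 6)
  8P = (0, 10)
  ... (continuing to 12P)
  12P = O

ord(P) = 12


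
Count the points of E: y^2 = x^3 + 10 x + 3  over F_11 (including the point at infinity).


For each x in F_11, count y with y^2 = x^3 + 10 x + 3 mod 11:
  x = 0: RHS = 3, y in [5, 6]  -> 2 point(s)
  x = 1: RHS = 3, y in [5, 6]  -> 2 point(s)
  x = 2: RHS = 9, y in [3, 8]  -> 2 point(s)
  x = 3: RHS = 5, y in [4, 7]  -> 2 point(s)
  x = 6: RHS = 4, y in [2, 9]  -> 2 point(s)
  x = 7: RHS = 9, y in [3, 8]  -> 2 point(s)
  x = 8: RHS = 1, y in [1, 10]  -> 2 point(s)
  x = 10: RHS = 3, y in [5, 6]  -> 2 point(s)
Affine points: 16. Add the point at infinity: total = 17.

#E(F_11) = 17


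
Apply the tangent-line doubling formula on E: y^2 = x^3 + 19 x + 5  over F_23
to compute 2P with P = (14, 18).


Doubling: s = (3 x1^2 + a) / (2 y1)
s = (3*14^2 + 19) / (2*18) mod 23 = 6
x3 = s^2 - 2 x1 mod 23 = 6^2 - 2*14 = 8
y3 = s (x1 - x3) - y1 mod 23 = 6 * (14 - 8) - 18 = 18

2P = (8, 18)


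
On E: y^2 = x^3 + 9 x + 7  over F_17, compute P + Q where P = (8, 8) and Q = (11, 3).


P != Q, so use the chord formula.
s = (y2 - y1) / (x2 - x1) = (12) / (3) mod 17 = 4
x3 = s^2 - x1 - x2 mod 17 = 4^2 - 8 - 11 = 14
y3 = s (x1 - x3) - y1 mod 17 = 4 * (8 - 14) - 8 = 2

P + Q = (14, 2)


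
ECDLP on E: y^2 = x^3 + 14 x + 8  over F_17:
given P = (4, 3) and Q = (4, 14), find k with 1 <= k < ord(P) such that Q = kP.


Enumerate multiples of P until we hit Q = (4, 14):
  1P = (4, 3)
  2P = (10, 3)
  3P = (3, 14)
  4P = (12, 0)
  5P = (3, 3)
  6P = (10, 14)
  7P = (4, 14)
Match found at i = 7.

k = 7


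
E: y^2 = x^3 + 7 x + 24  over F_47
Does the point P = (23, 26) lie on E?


Check whether y^2 = x^3 + 7 x + 24 (mod 47) for (x, y) = (23, 26).
LHS: y^2 = 26^2 mod 47 = 18
RHS: x^3 + 7 x + 24 = 23^3 + 7*23 + 24 mod 47 = 38
LHS != RHS

No, not on the curve


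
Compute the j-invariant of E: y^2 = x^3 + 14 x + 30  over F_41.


Delta = -16(4 a^3 + 27 b^2) mod 41 = 31
-1728 * (4 a)^3 = -1728 * (4*14)^3 mod 41 = 4
j = 4 * 31^(-1) mod 41 = 16

j = 16 (mod 41)


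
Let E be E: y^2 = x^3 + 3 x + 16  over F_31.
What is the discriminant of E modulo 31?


4 a^3 + 27 b^2 = 4*3^3 + 27*16^2 = 108 + 6912 = 7020
Delta = -16 * (7020) = -112320
Delta mod 31 = 24

Delta = 24 (mod 31)


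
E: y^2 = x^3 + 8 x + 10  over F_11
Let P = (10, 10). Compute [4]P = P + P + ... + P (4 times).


k = 4 = 100_2 (binary, LSB first: 001)
Double-and-add from P = (10, 10):
  bit 0 = 0: acc unchanged = O
  bit 1 = 0: acc unchanged = O
  bit 2 = 1: acc = O + (8, 5) = (8, 5)

4P = (8, 5)


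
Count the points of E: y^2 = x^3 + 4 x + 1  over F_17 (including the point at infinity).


For each x in F_17, count y with y^2 = x^3 + 4 x + 1 mod 17:
  x = 0: RHS = 1, y in [1, 16]  -> 2 point(s)
  x = 2: RHS = 0, y in [0]  -> 1 point(s)
  x = 4: RHS = 13, y in [8, 9]  -> 2 point(s)
  x = 7: RHS = 15, y in [7, 10]  -> 2 point(s)
  x = 8: RHS = 1, y in [1, 16]  -> 2 point(s)
  x = 9: RHS = 1, y in [1, 16]  -> 2 point(s)
  x = 10: RHS = 4, y in [2, 15]  -> 2 point(s)
  x = 11: RHS = 16, y in [4, 13]  -> 2 point(s)
  x = 12: RHS = 9, y in [3, 14]  -> 2 point(s)
  x = 14: RHS = 13, y in [8, 9]  -> 2 point(s)
  x = 15: RHS = 2, y in [6, 11]  -> 2 point(s)
  x = 16: RHS = 13, y in [8, 9]  -> 2 point(s)
Affine points: 23. Add the point at infinity: total = 24.

#E(F_17) = 24


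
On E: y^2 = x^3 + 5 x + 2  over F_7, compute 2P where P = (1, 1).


Doubling: s = (3 x1^2 + a) / (2 y1)
s = (3*1^2 + 5) / (2*1) mod 7 = 4
x3 = s^2 - 2 x1 mod 7 = 4^2 - 2*1 = 0
y3 = s (x1 - x3) - y1 mod 7 = 4 * (1 - 0) - 1 = 3

2P = (0, 3)


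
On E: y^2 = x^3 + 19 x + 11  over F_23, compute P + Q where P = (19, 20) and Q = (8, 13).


P != Q, so use the chord formula.
s = (y2 - y1) / (x2 - x1) = (16) / (12) mod 23 = 9
x3 = s^2 - x1 - x2 mod 23 = 9^2 - 19 - 8 = 8
y3 = s (x1 - x3) - y1 mod 23 = 9 * (19 - 8) - 20 = 10

P + Q = (8, 10)


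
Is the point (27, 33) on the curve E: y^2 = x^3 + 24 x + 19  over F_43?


Check whether y^2 = x^3 + 24 x + 19 (mod 43) for (x, y) = (27, 33).
LHS: y^2 = 33^2 mod 43 = 14
RHS: x^3 + 24 x + 19 = 27^3 + 24*27 + 19 mod 43 = 11
LHS != RHS

No, not on the curve


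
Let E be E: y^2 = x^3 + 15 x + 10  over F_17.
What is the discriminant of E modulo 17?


4 a^3 + 27 b^2 = 4*15^3 + 27*10^2 = 13500 + 2700 = 16200
Delta = -16 * (16200) = -259200
Delta mod 17 = 16

Delta = 16 (mod 17)


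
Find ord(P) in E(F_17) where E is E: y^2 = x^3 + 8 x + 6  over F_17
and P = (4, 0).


Compute successive multiples of P until we hit O:
  1P = (4, 0)
  2P = O

ord(P) = 2


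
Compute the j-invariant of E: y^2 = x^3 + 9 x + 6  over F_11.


Delta = -16(4 a^3 + 27 b^2) mod 11 = 8
-1728 * (4 a)^3 = -1728 * (4*9)^3 mod 11 = 6
j = 6 * 8^(-1) mod 11 = 9

j = 9 (mod 11)


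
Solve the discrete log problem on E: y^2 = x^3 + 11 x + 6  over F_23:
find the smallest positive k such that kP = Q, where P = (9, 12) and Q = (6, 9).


Enumerate multiples of P until we hit Q = (6, 9):
  1P = (9, 12)
  2P = (6, 14)
  3P = (11, 20)
  4P = (19, 17)
  5P = (1, 15)
  6P = (2, 17)
  7P = (5, 18)
  8P = (17, 0)
  9P = (5, 5)
  10P = (2, 6)
  11P = (1, 8)
  12P = (19, 6)
  13P = (11, 3)
  14P = (6, 9)
Match found at i = 14.

k = 14


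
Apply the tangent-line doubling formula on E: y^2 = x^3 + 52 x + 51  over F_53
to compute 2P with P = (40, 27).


Doubling: s = (3 x1^2 + a) / (2 y1)
s = (3*40^2 + 52) / (2*27) mod 53 = 29
x3 = s^2 - 2 x1 mod 53 = 29^2 - 2*40 = 19
y3 = s (x1 - x3) - y1 mod 53 = 29 * (40 - 19) - 27 = 52

2P = (19, 52)


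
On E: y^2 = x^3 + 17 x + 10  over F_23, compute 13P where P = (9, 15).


k = 13 = 1101_2 (binary, LSB first: 1011)
Double-and-add from P = (9, 15):
  bit 0 = 1: acc = O + (9, 15) = (9, 15)
  bit 1 = 0: acc unchanged = (9, 15)
  bit 2 = 1: acc = (9, 15) + (19, 4) = (13, 17)
  bit 3 = 1: acc = (13, 17) + (14, 5) = (2, 12)

13P = (2, 12)


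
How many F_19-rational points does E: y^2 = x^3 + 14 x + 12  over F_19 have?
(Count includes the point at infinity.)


For each x in F_19, count y with y^2 = x^3 + 14 x + 12 mod 19:
  x = 3: RHS = 5, y in [9, 10]  -> 2 point(s)
  x = 5: RHS = 17, y in [6, 13]  -> 2 point(s)
  x = 7: RHS = 16, y in [4, 15]  -> 2 point(s)
  x = 8: RHS = 9, y in [3, 16]  -> 2 point(s)
  x = 13: RHS = 16, y in [4, 15]  -> 2 point(s)
  x = 14: RHS = 7, y in [8, 11]  -> 2 point(s)
  x = 15: RHS = 6, y in [5, 14]  -> 2 point(s)
  x = 16: RHS = 0, y in [0]  -> 1 point(s)
  x = 18: RHS = 16, y in [4, 15]  -> 2 point(s)
Affine points: 17. Add the point at infinity: total = 18.

#E(F_19) = 18


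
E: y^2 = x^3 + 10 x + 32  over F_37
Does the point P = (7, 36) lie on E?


Check whether y^2 = x^3 + 10 x + 32 (mod 37) for (x, y) = (7, 36).
LHS: y^2 = 36^2 mod 37 = 1
RHS: x^3 + 10 x + 32 = 7^3 + 10*7 + 32 mod 37 = 1
LHS = RHS

Yes, on the curve


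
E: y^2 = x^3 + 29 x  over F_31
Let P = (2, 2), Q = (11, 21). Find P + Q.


P != Q, so use the chord formula.
s = (y2 - y1) / (x2 - x1) = (19) / (9) mod 31 = 9
x3 = s^2 - x1 - x2 mod 31 = 9^2 - 2 - 11 = 6
y3 = s (x1 - x3) - y1 mod 31 = 9 * (2 - 6) - 2 = 24

P + Q = (6, 24)


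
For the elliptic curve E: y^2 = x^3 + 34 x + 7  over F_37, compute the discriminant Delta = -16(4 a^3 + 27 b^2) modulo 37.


4 a^3 + 27 b^2 = 4*34^3 + 27*7^2 = 157216 + 1323 = 158539
Delta = -16 * (158539) = -2536624
Delta mod 37 = 22

Delta = 22 (mod 37)


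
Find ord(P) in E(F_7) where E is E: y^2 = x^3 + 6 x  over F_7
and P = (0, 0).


Compute successive multiples of P until we hit O:
  1P = (0, 0)
  2P = O

ord(P) = 2


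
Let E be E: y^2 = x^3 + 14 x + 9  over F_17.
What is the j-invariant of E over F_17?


Delta = -16(4 a^3 + 27 b^2) mod 17 = 5
-1728 * (4 a)^3 = -1728 * (4*14)^3 mod 17 = 2
j = 2 * 5^(-1) mod 17 = 14

j = 14 (mod 17)


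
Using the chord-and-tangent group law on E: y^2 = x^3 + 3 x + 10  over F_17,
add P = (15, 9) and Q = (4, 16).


P != Q, so use the chord formula.
s = (y2 - y1) / (x2 - x1) = (7) / (6) mod 17 = 4
x3 = s^2 - x1 - x2 mod 17 = 4^2 - 15 - 4 = 14
y3 = s (x1 - x3) - y1 mod 17 = 4 * (15 - 14) - 9 = 12

P + Q = (14, 12)


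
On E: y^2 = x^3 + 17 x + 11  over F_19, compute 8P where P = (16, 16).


k = 8 = 1000_2 (binary, LSB first: 0001)
Double-and-add from P = (16, 16):
  bit 0 = 0: acc unchanged = O
  bit 1 = 0: acc unchanged = O
  bit 2 = 0: acc unchanged = O
  bit 3 = 1: acc = O + (16, 3) = (16, 3)

8P = (16, 3)


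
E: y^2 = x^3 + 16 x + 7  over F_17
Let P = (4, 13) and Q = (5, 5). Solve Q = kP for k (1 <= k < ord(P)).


Enumerate multiples of P until we hit Q = (5, 5):
  1P = (4, 13)
  2P = (5, 12)
  3P = (9, 9)
  4P = (6, 9)
  5P = (11, 1)
  6P = (15, 1)
  7P = (2, 8)
  8P = (13, 7)
  9P = (8, 1)
  10P = (14, 0)
  11P = (8, 16)
  12P = (13, 10)
  13P = (2, 9)
  14P = (15, 16)
  15P = (11, 16)
  16P = (6, 8)
  17P = (9, 8)
  18P = (5, 5)
Match found at i = 18.

k = 18


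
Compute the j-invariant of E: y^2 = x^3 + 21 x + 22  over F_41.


Delta = -16(4 a^3 + 27 b^2) mod 41 = 4
-1728 * (4 a)^3 = -1728 * (4*21)^3 mod 41 = 34
j = 34 * 4^(-1) mod 41 = 29

j = 29 (mod 41)


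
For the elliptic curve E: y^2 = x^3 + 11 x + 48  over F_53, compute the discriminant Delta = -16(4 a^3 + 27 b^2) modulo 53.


4 a^3 + 27 b^2 = 4*11^3 + 27*48^2 = 5324 + 62208 = 67532
Delta = -16 * (67532) = -1080512
Delta mod 53 = 52

Delta = 52 (mod 53)


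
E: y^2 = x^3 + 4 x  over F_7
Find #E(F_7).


For each x in F_7, count y with y^2 = x^3 + 4 x + 0 mod 7:
  x = 0: RHS = 0, y in [0]  -> 1 point(s)
  x = 2: RHS = 2, y in [3, 4]  -> 2 point(s)
  x = 3: RHS = 4, y in [2, 5]  -> 2 point(s)
  x = 6: RHS = 2, y in [3, 4]  -> 2 point(s)
Affine points: 7. Add the point at infinity: total = 8.

#E(F_7) = 8


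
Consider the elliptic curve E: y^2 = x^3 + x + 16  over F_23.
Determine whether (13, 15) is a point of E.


Check whether y^2 = x^3 + 1 x + 16 (mod 23) for (x, y) = (13, 15).
LHS: y^2 = 15^2 mod 23 = 18
RHS: x^3 + 1 x + 16 = 13^3 + 1*13 + 16 mod 23 = 18
LHS = RHS

Yes, on the curve


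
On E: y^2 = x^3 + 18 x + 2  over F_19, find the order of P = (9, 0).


Compute successive multiples of P until we hit O:
  1P = (9, 0)
  2P = O

ord(P) = 2


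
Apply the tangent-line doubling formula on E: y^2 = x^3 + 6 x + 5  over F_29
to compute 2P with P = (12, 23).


Doubling: s = (3 x1^2 + a) / (2 y1)
s = (3*12^2 + 6) / (2*23) mod 29 = 7
x3 = s^2 - 2 x1 mod 29 = 7^2 - 2*12 = 25
y3 = s (x1 - x3) - y1 mod 29 = 7 * (12 - 25) - 23 = 2

2P = (25, 2)


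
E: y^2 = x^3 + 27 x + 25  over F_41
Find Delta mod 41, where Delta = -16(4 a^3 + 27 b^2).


4 a^3 + 27 b^2 = 4*27^3 + 27*25^2 = 78732 + 16875 = 95607
Delta = -16 * (95607) = -1529712
Delta mod 41 = 39

Delta = 39 (mod 41)


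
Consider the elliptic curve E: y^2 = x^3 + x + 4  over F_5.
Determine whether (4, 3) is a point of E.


Check whether y^2 = x^3 + 1 x + 4 (mod 5) for (x, y) = (4, 3).
LHS: y^2 = 3^2 mod 5 = 4
RHS: x^3 + 1 x + 4 = 4^3 + 1*4 + 4 mod 5 = 2
LHS != RHS

No, not on the curve


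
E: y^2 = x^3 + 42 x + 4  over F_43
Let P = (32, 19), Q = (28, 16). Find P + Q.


P != Q, so use the chord formula.
s = (y2 - y1) / (x2 - x1) = (40) / (39) mod 43 = 33
x3 = s^2 - x1 - x2 mod 43 = 33^2 - 32 - 28 = 40
y3 = s (x1 - x3) - y1 mod 43 = 33 * (32 - 40) - 19 = 18

P + Q = (40, 18)


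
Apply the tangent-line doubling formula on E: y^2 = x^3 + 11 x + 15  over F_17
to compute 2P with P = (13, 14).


Doubling: s = (3 x1^2 + a) / (2 y1)
s = (3*13^2 + 11) / (2*14) mod 17 = 10
x3 = s^2 - 2 x1 mod 17 = 10^2 - 2*13 = 6
y3 = s (x1 - x3) - y1 mod 17 = 10 * (13 - 6) - 14 = 5

2P = (6, 5)


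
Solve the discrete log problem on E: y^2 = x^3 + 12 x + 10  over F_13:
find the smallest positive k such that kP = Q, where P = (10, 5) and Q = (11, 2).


Enumerate multiples of P until we hit Q = (11, 2):
  1P = (10, 5)
  2P = (6, 8)
  3P = (0, 7)
  4P = (2, 9)
  5P = (11, 2)
Match found at i = 5.

k = 5


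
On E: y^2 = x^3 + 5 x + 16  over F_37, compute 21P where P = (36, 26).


k = 21 = 10101_2 (binary, LSB first: 10101)
Double-and-add from P = (36, 26):
  bit 0 = 1: acc = O + (36, 26) = (36, 26)
  bit 1 = 0: acc unchanged = (36, 26)
  bit 2 = 1: acc = (36, 26) + (24, 23) = (21, 24)
  bit 3 = 0: acc unchanged = (21, 24)
  bit 4 = 1: acc = (21, 24) + (26, 31) = (26, 6)

21P = (26, 6)


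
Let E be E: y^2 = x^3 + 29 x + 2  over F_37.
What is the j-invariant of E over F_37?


Delta = -16(4 a^3 + 27 b^2) mod 37 = 34
-1728 * (4 a)^3 = -1728 * (4*29)^3 mod 37 = 6
j = 6 * 34^(-1) mod 37 = 35

j = 35 (mod 37)


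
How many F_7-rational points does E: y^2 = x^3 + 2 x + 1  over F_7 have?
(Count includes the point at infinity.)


For each x in F_7, count y with y^2 = x^3 + 2 x + 1 mod 7:
  x = 0: RHS = 1, y in [1, 6]  -> 2 point(s)
  x = 1: RHS = 4, y in [2, 5]  -> 2 point(s)
Affine points: 4. Add the point at infinity: total = 5.

#E(F_7) = 5


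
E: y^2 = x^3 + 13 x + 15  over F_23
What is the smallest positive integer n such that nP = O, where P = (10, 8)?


Compute successive multiples of P until we hit O:
  1P = (10, 8)
  2P = (7, 9)
  3P = (1, 12)
  4P = (21, 2)
  5P = (21, 21)
  6P = (1, 11)
  7P = (7, 14)
  8P = (10, 15)
  ... (continuing to 9P)
  9P = O

ord(P) = 9


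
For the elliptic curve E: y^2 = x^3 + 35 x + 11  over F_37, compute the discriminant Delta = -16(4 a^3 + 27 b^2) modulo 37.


4 a^3 + 27 b^2 = 4*35^3 + 27*11^2 = 171500 + 3267 = 174767
Delta = -16 * (174767) = -2796272
Delta mod 37 = 3

Delta = 3 (mod 37)


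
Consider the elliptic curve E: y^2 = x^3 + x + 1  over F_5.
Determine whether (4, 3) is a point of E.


Check whether y^2 = x^3 + 1 x + 1 (mod 5) for (x, y) = (4, 3).
LHS: y^2 = 3^2 mod 5 = 4
RHS: x^3 + 1 x + 1 = 4^3 + 1*4 + 1 mod 5 = 4
LHS = RHS

Yes, on the curve


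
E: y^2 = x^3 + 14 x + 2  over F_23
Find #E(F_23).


For each x in F_23, count y with y^2 = x^3 + 14 x + 2 mod 23:
  x = 0: RHS = 2, y in [5, 18]  -> 2 point(s)
  x = 3: RHS = 2, y in [5, 18]  -> 2 point(s)
  x = 5: RHS = 13, y in [6, 17]  -> 2 point(s)
  x = 6: RHS = 3, y in [7, 16]  -> 2 point(s)
  x = 7: RHS = 6, y in [11, 12]  -> 2 point(s)
  x = 9: RHS = 6, y in [11, 12]  -> 2 point(s)
  x = 12: RHS = 12, y in [9, 14]  -> 2 point(s)
  x = 13: RHS = 12, y in [9, 14]  -> 2 point(s)
  x = 17: RHS = 1, y in [1, 22]  -> 2 point(s)
  x = 20: RHS = 2, y in [5, 18]  -> 2 point(s)
  x = 21: RHS = 12, y in [9, 14]  -> 2 point(s)
Affine points: 22. Add the point at infinity: total = 23.

#E(F_23) = 23


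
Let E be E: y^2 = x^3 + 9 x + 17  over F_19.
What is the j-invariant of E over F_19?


Delta = -16(4 a^3 + 27 b^2) mod 19 = 9
-1728 * (4 a)^3 = -1728 * (4*9)^3 mod 19 = 11
j = 11 * 9^(-1) mod 19 = 16

j = 16 (mod 19)


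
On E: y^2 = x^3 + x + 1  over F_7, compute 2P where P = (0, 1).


k = 2 = 10_2 (binary, LSB first: 01)
Double-and-add from P = (0, 1):
  bit 0 = 0: acc unchanged = O
  bit 1 = 1: acc = O + (2, 5) = (2, 5)

2P = (2, 5)


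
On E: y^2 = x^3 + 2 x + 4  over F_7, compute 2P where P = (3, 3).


Doubling: s = (3 x1^2 + a) / (2 y1)
s = (3*3^2 + 2) / (2*3) mod 7 = 6
x3 = s^2 - 2 x1 mod 7 = 6^2 - 2*3 = 2
y3 = s (x1 - x3) - y1 mod 7 = 6 * (3 - 2) - 3 = 3

2P = (2, 3)


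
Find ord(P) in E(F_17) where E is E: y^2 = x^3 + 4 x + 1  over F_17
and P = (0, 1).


Compute successive multiples of P until we hit O:
  1P = (0, 1)
  2P = (4, 8)
  3P = (15, 11)
  4P = (10, 15)
  5P = (11, 4)
  6P = (2, 0)
  7P = (11, 13)
  8P = (10, 2)
  ... (continuing to 12P)
  12P = O

ord(P) = 12


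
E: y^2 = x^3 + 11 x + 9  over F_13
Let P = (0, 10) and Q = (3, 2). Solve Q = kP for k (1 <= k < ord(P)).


Enumerate multiples of P until we hit Q = (3, 2):
  1P = (0, 10)
  2P = (3, 2)
Match found at i = 2.

k = 2


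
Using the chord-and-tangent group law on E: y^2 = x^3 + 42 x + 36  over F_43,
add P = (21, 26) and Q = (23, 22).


P != Q, so use the chord formula.
s = (y2 - y1) / (x2 - x1) = (39) / (2) mod 43 = 41
x3 = s^2 - x1 - x2 mod 43 = 41^2 - 21 - 23 = 3
y3 = s (x1 - x3) - y1 mod 43 = 41 * (21 - 3) - 26 = 24

P + Q = (3, 24)


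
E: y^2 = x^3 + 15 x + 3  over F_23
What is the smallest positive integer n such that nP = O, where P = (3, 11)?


Compute successive multiples of P until we hit O:
  1P = (3, 11)
  2P = (10, 7)
  3P = (0, 7)
  4P = (9, 4)
  5P = (13, 16)
  6P = (13, 7)
  7P = (9, 19)
  8P = (0, 16)
  ... (continuing to 11P)
  11P = O

ord(P) = 11


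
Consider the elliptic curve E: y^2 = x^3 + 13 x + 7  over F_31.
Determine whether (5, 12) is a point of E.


Check whether y^2 = x^3 + 13 x + 7 (mod 31) for (x, y) = (5, 12).
LHS: y^2 = 12^2 mod 31 = 20
RHS: x^3 + 13 x + 7 = 5^3 + 13*5 + 7 mod 31 = 11
LHS != RHS

No, not on the curve


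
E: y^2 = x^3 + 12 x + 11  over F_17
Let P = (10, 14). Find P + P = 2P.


Doubling: s = (3 x1^2 + a) / (2 y1)
s = (3*10^2 + 12) / (2*14) mod 17 = 16
x3 = s^2 - 2 x1 mod 17 = 16^2 - 2*10 = 15
y3 = s (x1 - x3) - y1 mod 17 = 16 * (10 - 15) - 14 = 8

2P = (15, 8)


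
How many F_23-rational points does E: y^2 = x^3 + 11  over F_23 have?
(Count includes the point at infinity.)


For each x in F_23, count y with y^2 = x^3 + 0 x + 11 mod 23:
  x = 1: RHS = 12, y in [9, 14]  -> 2 point(s)
  x = 4: RHS = 6, y in [11, 12]  -> 2 point(s)
  x = 7: RHS = 9, y in [3, 20]  -> 2 point(s)
  x = 9: RHS = 4, y in [2, 21]  -> 2 point(s)
  x = 11: RHS = 8, y in [10, 13]  -> 2 point(s)
  x = 13: RHS = 0, y in [0]  -> 1 point(s)
  x = 14: RHS = 18, y in [8, 15]  -> 2 point(s)
  x = 16: RHS = 13, y in [6, 17]  -> 2 point(s)
  x = 17: RHS = 2, y in [5, 18]  -> 2 point(s)
  x = 18: RHS = 1, y in [1, 22]  -> 2 point(s)
  x = 19: RHS = 16, y in [4, 19]  -> 2 point(s)
  x = 21: RHS = 3, y in [7, 16]  -> 2 point(s)
Affine points: 23. Add the point at infinity: total = 24.

#E(F_23) = 24


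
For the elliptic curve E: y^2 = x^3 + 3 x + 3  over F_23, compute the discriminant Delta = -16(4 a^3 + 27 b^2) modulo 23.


4 a^3 + 27 b^2 = 4*3^3 + 27*3^2 = 108 + 243 = 351
Delta = -16 * (351) = -5616
Delta mod 23 = 19

Delta = 19 (mod 23)


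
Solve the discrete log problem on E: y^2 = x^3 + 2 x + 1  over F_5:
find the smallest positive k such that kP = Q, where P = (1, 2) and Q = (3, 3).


Enumerate multiples of P until we hit Q = (3, 3):
  1P = (1, 2)
  2P = (3, 3)
Match found at i = 2.

k = 2


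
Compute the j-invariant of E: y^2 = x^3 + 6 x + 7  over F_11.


Delta = -16(4 a^3 + 27 b^2) mod 11 = 10
-1728 * (4 a)^3 = -1728 * (4*6)^3 mod 11 = 3
j = 3 * 10^(-1) mod 11 = 8

j = 8 (mod 11)


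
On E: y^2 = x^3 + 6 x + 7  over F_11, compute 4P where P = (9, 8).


k = 4 = 100_2 (binary, LSB first: 001)
Double-and-add from P = (9, 8):
  bit 0 = 0: acc unchanged = O
  bit 1 = 0: acc unchanged = O
  bit 2 = 1: acc = O + (10, 0) = (10, 0)

4P = (10, 0)


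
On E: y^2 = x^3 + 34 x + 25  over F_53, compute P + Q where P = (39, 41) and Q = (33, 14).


P != Q, so use the chord formula.
s = (y2 - y1) / (x2 - x1) = (26) / (47) mod 53 = 31
x3 = s^2 - x1 - x2 mod 53 = 31^2 - 39 - 33 = 41
y3 = s (x1 - x3) - y1 mod 53 = 31 * (39 - 41) - 41 = 3

P + Q = (41, 3)


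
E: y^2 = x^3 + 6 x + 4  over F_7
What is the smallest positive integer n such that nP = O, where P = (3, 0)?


Compute successive multiples of P until we hit O:
  1P = (3, 0)
  2P = O

ord(P) = 2


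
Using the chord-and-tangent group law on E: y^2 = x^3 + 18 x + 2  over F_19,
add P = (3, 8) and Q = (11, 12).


P != Q, so use the chord formula.
s = (y2 - y1) / (x2 - x1) = (4) / (8) mod 19 = 10
x3 = s^2 - x1 - x2 mod 19 = 10^2 - 3 - 11 = 10
y3 = s (x1 - x3) - y1 mod 19 = 10 * (3 - 10) - 8 = 17

P + Q = (10, 17)


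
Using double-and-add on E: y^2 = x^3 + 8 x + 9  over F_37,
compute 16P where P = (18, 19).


k = 16 = 10000_2 (binary, LSB first: 00001)
Double-and-add from P = (18, 19):
  bit 0 = 0: acc unchanged = O
  bit 1 = 0: acc unchanged = O
  bit 2 = 0: acc unchanged = O
  bit 3 = 0: acc unchanged = O
  bit 4 = 1: acc = O + (8, 20) = (8, 20)

16P = (8, 20)


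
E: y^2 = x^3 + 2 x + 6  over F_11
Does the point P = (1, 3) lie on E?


Check whether y^2 = x^3 + 2 x + 6 (mod 11) for (x, y) = (1, 3).
LHS: y^2 = 3^2 mod 11 = 9
RHS: x^3 + 2 x + 6 = 1^3 + 2*1 + 6 mod 11 = 9
LHS = RHS

Yes, on the curve


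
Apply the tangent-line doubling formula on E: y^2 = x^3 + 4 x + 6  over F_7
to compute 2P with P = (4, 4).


Doubling: s = (3 x1^2 + a) / (2 y1)
s = (3*4^2 + 4) / (2*4) mod 7 = 3
x3 = s^2 - 2 x1 mod 7 = 3^2 - 2*4 = 1
y3 = s (x1 - x3) - y1 mod 7 = 3 * (4 - 1) - 4 = 5

2P = (1, 5)


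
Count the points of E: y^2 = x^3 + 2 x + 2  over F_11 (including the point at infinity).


For each x in F_11, count y with y^2 = x^3 + 2 x + 2 mod 11:
  x = 1: RHS = 5, y in [4, 7]  -> 2 point(s)
  x = 2: RHS = 3, y in [5, 6]  -> 2 point(s)
  x = 5: RHS = 5, y in [4, 7]  -> 2 point(s)
  x = 9: RHS = 1, y in [1, 10]  -> 2 point(s)
Affine points: 8. Add the point at infinity: total = 9.

#E(F_11) = 9


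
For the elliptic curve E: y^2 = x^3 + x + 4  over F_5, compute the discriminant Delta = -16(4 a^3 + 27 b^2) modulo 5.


4 a^3 + 27 b^2 = 4*1^3 + 27*4^2 = 4 + 432 = 436
Delta = -16 * (436) = -6976
Delta mod 5 = 4

Delta = 4 (mod 5)


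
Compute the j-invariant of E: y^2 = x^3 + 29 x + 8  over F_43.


Delta = -16(4 a^3 + 27 b^2) mod 43 = 5
-1728 * (4 a)^3 = -1728 * (4*29)^3 mod 43 = 32
j = 32 * 5^(-1) mod 43 = 15

j = 15 (mod 43)


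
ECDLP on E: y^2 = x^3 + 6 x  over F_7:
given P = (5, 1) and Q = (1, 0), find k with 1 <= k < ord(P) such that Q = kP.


Enumerate multiples of P until we hit Q = (1, 0):
  1P = (5, 1)
  2P = (1, 0)
Match found at i = 2.

k = 2


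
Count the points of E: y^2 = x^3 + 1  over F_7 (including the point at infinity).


For each x in F_7, count y with y^2 = x^3 + 0 x + 1 mod 7:
  x = 0: RHS = 1, y in [1, 6]  -> 2 point(s)
  x = 1: RHS = 2, y in [3, 4]  -> 2 point(s)
  x = 2: RHS = 2, y in [3, 4]  -> 2 point(s)
  x = 3: RHS = 0, y in [0]  -> 1 point(s)
  x = 4: RHS = 2, y in [3, 4]  -> 2 point(s)
  x = 5: RHS = 0, y in [0]  -> 1 point(s)
  x = 6: RHS = 0, y in [0]  -> 1 point(s)
Affine points: 11. Add the point at infinity: total = 12.

#E(F_7) = 12


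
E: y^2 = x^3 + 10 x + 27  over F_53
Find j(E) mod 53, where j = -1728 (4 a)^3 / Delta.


Delta = -16(4 a^3 + 27 b^2) mod 53 = 22
-1728 * (4 a)^3 = -1728 * (4*10)^3 mod 53 = 26
j = 26 * 22^(-1) mod 53 = 6

j = 6 (mod 53)


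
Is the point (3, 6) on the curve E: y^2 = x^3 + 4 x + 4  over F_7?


Check whether y^2 = x^3 + 4 x + 4 (mod 7) for (x, y) = (3, 6).
LHS: y^2 = 6^2 mod 7 = 1
RHS: x^3 + 4 x + 4 = 3^3 + 4*3 + 4 mod 7 = 1
LHS = RHS

Yes, on the curve


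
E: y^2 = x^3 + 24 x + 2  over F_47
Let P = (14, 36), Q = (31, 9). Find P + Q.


P != Q, so use the chord formula.
s = (y2 - y1) / (x2 - x1) = (20) / (17) mod 47 = 15
x3 = s^2 - x1 - x2 mod 47 = 15^2 - 14 - 31 = 39
y3 = s (x1 - x3) - y1 mod 47 = 15 * (14 - 39) - 36 = 12

P + Q = (39, 12)


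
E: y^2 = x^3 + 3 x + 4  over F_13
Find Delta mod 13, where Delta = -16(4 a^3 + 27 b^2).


4 a^3 + 27 b^2 = 4*3^3 + 27*4^2 = 108 + 432 = 540
Delta = -16 * (540) = -8640
Delta mod 13 = 5

Delta = 5 (mod 13)


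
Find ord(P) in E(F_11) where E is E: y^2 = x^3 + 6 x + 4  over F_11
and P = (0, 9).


Compute successive multiples of P until we hit O:
  1P = (0, 9)
  2P = (5, 4)
  3P = (7, 9)
  4P = (4, 2)
  5P = (8, 5)
  6P = (6, 5)
  7P = (3, 4)
  8P = (1, 0)
  ... (continuing to 16P)
  16P = O

ord(P) = 16


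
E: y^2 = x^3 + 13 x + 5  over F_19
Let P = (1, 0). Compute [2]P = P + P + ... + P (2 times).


k = 2 = 10_2 (binary, LSB first: 01)
Double-and-add from P = (1, 0):
  bit 0 = 0: acc unchanged = O
  bit 1 = 1: acc = O + O = O

2P = O


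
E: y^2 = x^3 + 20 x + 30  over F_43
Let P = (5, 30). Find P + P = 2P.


Doubling: s = (3 x1^2 + a) / (2 y1)
s = (3*5^2 + 20) / (2*30) mod 43 = 41
x3 = s^2 - 2 x1 mod 43 = 41^2 - 2*5 = 37
y3 = s (x1 - x3) - y1 mod 43 = 41 * (5 - 37) - 30 = 34

2P = (37, 34)


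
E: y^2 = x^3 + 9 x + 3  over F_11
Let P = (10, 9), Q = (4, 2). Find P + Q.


P != Q, so use the chord formula.
s = (y2 - y1) / (x2 - x1) = (4) / (5) mod 11 = 3
x3 = s^2 - x1 - x2 mod 11 = 3^2 - 10 - 4 = 6
y3 = s (x1 - x3) - y1 mod 11 = 3 * (10 - 6) - 9 = 3

P + Q = (6, 3)


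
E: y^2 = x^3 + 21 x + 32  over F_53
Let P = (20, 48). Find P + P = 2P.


Doubling: s = (3 x1^2 + a) / (2 y1)
s = (3*20^2 + 21) / (2*48) mod 53 = 21
x3 = s^2 - 2 x1 mod 53 = 21^2 - 2*20 = 30
y3 = s (x1 - x3) - y1 mod 53 = 21 * (20 - 30) - 48 = 7

2P = (30, 7)


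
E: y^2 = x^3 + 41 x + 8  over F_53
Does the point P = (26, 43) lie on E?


Check whether y^2 = x^3 + 41 x + 8 (mod 53) for (x, y) = (26, 43).
LHS: y^2 = 43^2 mod 53 = 47
RHS: x^3 + 41 x + 8 = 26^3 + 41*26 + 8 mod 53 = 47
LHS = RHS

Yes, on the curve


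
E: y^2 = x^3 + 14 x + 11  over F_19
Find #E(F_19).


For each x in F_19, count y with y^2 = x^3 + 14 x + 11 mod 19:
  x = 0: RHS = 11, y in [7, 12]  -> 2 point(s)
  x = 1: RHS = 7, y in [8, 11]  -> 2 point(s)
  x = 2: RHS = 9, y in [3, 16]  -> 2 point(s)
  x = 3: RHS = 4, y in [2, 17]  -> 2 point(s)
  x = 4: RHS = 17, y in [6, 13]  -> 2 point(s)
  x = 5: RHS = 16, y in [4, 15]  -> 2 point(s)
  x = 6: RHS = 7, y in [8, 11]  -> 2 point(s)
  x = 9: RHS = 11, y in [7, 12]  -> 2 point(s)
  x = 10: RHS = 11, y in [7, 12]  -> 2 point(s)
  x = 12: RHS = 7, y in [8, 11]  -> 2 point(s)
  x = 14: RHS = 6, y in [5, 14]  -> 2 point(s)
  x = 15: RHS = 5, y in [9, 10]  -> 2 point(s)
Affine points: 24. Add the point at infinity: total = 25.

#E(F_19) = 25


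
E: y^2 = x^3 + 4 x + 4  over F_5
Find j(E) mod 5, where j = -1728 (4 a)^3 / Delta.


Delta = -16(4 a^3 + 27 b^2) mod 5 = 2
-1728 * (4 a)^3 = -1728 * (4*4)^3 mod 5 = 2
j = 2 * 2^(-1) mod 5 = 1

j = 1 (mod 5)


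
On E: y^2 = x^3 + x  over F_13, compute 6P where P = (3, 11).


k = 6 = 110_2 (binary, LSB first: 011)
Double-and-add from P = (3, 11):
  bit 0 = 0: acc unchanged = O
  bit 1 = 1: acc = O + (4, 9) = (4, 9)
  bit 2 = 1: acc = (4, 9) + (9, 7) = (9, 6)

6P = (9, 6)


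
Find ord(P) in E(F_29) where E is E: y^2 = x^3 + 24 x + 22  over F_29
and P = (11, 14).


Compute successive multiples of P until we hit O:
  1P = (11, 14)
  2P = (20, 18)
  3P = (5, 8)
  4P = (14, 12)
  5P = (27, 16)
  6P = (25, 6)
  7P = (17, 6)
  8P = (6, 18)
  ... (continuing to 36P)
  36P = O

ord(P) = 36


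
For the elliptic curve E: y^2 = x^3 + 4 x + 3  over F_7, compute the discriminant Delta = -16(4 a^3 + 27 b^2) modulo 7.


4 a^3 + 27 b^2 = 4*4^3 + 27*3^2 = 256 + 243 = 499
Delta = -16 * (499) = -7984
Delta mod 7 = 3

Delta = 3 (mod 7)


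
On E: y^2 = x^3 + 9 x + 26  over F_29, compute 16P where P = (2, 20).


k = 16 = 10000_2 (binary, LSB first: 00001)
Double-and-add from P = (2, 20):
  bit 0 = 0: acc unchanged = O
  bit 1 = 0: acc unchanged = O
  bit 2 = 0: acc unchanged = O
  bit 3 = 0: acc unchanged = O
  bit 4 = 1: acc = O + (20, 17) = (20, 17)

16P = (20, 17)


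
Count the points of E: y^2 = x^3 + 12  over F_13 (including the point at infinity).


For each x in F_13, count y with y^2 = x^3 + 0 x + 12 mod 13:
  x = 0: RHS = 12, y in [5, 8]  -> 2 point(s)
  x = 1: RHS = 0, y in [0]  -> 1 point(s)
  x = 3: RHS = 0, y in [0]  -> 1 point(s)
  x = 7: RHS = 4, y in [2, 11]  -> 2 point(s)
  x = 8: RHS = 4, y in [2, 11]  -> 2 point(s)
  x = 9: RHS = 0, y in [0]  -> 1 point(s)
  x = 11: RHS = 4, y in [2, 11]  -> 2 point(s)
Affine points: 11. Add the point at infinity: total = 12.

#E(F_13) = 12


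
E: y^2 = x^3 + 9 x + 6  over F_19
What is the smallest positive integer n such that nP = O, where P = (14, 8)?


Compute successive multiples of P until we hit O:
  1P = (14, 8)
  2P = (15, 1)
  3P = (1, 15)
  4P = (8, 18)
  5P = (4, 7)
  6P = (5, 10)
  7P = (16, 3)
  8P = (0, 14)
  ... (continuing to 19P)
  19P = O

ord(P) = 19


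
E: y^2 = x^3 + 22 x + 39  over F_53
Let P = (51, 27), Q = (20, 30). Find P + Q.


P != Q, so use the chord formula.
s = (y2 - y1) / (x2 - x1) = (3) / (22) mod 53 = 17
x3 = s^2 - x1 - x2 mod 53 = 17^2 - 51 - 20 = 6
y3 = s (x1 - x3) - y1 mod 53 = 17 * (51 - 6) - 27 = 49

P + Q = (6, 49)


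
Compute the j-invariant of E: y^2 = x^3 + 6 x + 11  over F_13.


Delta = -16(4 a^3 + 27 b^2) mod 13 = 9
-1728 * (4 a)^3 = -1728 * (4*6)^3 mod 13 = 5
j = 5 * 9^(-1) mod 13 = 2

j = 2 (mod 13)


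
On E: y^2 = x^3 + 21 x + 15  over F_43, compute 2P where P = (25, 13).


Doubling: s = (3 x1^2 + a) / (2 y1)
s = (3*25^2 + 21) / (2*13) mod 43 = 20
x3 = s^2 - 2 x1 mod 43 = 20^2 - 2*25 = 6
y3 = s (x1 - x3) - y1 mod 43 = 20 * (25 - 6) - 13 = 23

2P = (6, 23)


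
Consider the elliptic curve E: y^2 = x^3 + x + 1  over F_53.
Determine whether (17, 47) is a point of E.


Check whether y^2 = x^3 + 1 x + 1 (mod 53) for (x, y) = (17, 47).
LHS: y^2 = 47^2 mod 53 = 36
RHS: x^3 + 1 x + 1 = 17^3 + 1*17 + 1 mod 53 = 2
LHS != RHS

No, not on the curve


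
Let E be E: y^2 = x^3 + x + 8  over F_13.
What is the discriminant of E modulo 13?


4 a^3 + 27 b^2 = 4*1^3 + 27*8^2 = 4 + 1728 = 1732
Delta = -16 * (1732) = -27712
Delta mod 13 = 4

Delta = 4 (mod 13)


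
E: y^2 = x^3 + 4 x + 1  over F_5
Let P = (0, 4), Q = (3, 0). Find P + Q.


P != Q, so use the chord formula.
s = (y2 - y1) / (x2 - x1) = (1) / (3) mod 5 = 2
x3 = s^2 - x1 - x2 mod 5 = 2^2 - 0 - 3 = 1
y3 = s (x1 - x3) - y1 mod 5 = 2 * (0 - 1) - 4 = 4

P + Q = (1, 4)


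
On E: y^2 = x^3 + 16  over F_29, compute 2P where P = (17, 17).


Doubling: s = (3 x1^2 + a) / (2 y1)
s = (3*17^2 + 0) / (2*17) mod 29 = 11
x3 = s^2 - 2 x1 mod 29 = 11^2 - 2*17 = 0
y3 = s (x1 - x3) - y1 mod 29 = 11 * (17 - 0) - 17 = 25

2P = (0, 25)


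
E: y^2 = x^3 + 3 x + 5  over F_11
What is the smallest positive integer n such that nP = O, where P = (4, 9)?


Compute successive multiples of P until we hit O:
  1P = (4, 9)
  2P = (4, 2)
  3P = O

ord(P) = 3


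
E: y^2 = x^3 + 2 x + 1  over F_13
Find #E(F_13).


For each x in F_13, count y with y^2 = x^3 + 2 x + 1 mod 13:
  x = 0: RHS = 1, y in [1, 12]  -> 2 point(s)
  x = 1: RHS = 4, y in [2, 11]  -> 2 point(s)
  x = 2: RHS = 0, y in [0]  -> 1 point(s)
  x = 8: RHS = 9, y in [3, 10]  -> 2 point(s)
Affine points: 7. Add the point at infinity: total = 8.

#E(F_13) = 8


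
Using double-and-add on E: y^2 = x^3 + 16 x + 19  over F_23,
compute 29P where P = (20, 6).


k = 29 = 11101_2 (binary, LSB first: 10111)
Double-and-add from P = (20, 6):
  bit 0 = 1: acc = O + (20, 6) = (20, 6)
  bit 1 = 0: acc unchanged = (20, 6)
  bit 2 = 1: acc = (20, 6) + (10, 11) = (22, 18)
  bit 3 = 1: acc = (22, 18) + (16, 22) = (11, 13)
  bit 4 = 1: acc = (11, 13) + (15, 0) = (9, 15)

29P = (9, 15)


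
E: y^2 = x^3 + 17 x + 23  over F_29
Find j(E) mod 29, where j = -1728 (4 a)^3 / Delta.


Delta = -16(4 a^3 + 27 b^2) mod 29 = 7
-1728 * (4 a)^3 = -1728 * (4*17)^3 mod 29 = 23
j = 23 * 7^(-1) mod 29 = 24

j = 24 (mod 29)


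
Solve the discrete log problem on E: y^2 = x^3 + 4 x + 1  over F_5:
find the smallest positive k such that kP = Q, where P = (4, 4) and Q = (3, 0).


Enumerate multiples of P until we hit Q = (3, 0):
  1P = (4, 4)
  2P = (3, 0)
Match found at i = 2.

k = 2


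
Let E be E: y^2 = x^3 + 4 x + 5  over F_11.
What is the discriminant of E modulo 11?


4 a^3 + 27 b^2 = 4*4^3 + 27*5^2 = 256 + 675 = 931
Delta = -16 * (931) = -14896
Delta mod 11 = 9

Delta = 9 (mod 11)


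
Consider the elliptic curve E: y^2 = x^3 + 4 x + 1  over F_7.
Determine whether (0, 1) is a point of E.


Check whether y^2 = x^3 + 4 x + 1 (mod 7) for (x, y) = (0, 1).
LHS: y^2 = 1^2 mod 7 = 1
RHS: x^3 + 4 x + 1 = 0^3 + 4*0 + 1 mod 7 = 1
LHS = RHS

Yes, on the curve


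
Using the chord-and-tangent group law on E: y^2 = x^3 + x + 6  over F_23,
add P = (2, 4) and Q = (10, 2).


P != Q, so use the chord formula.
s = (y2 - y1) / (x2 - x1) = (21) / (8) mod 23 = 17
x3 = s^2 - x1 - x2 mod 23 = 17^2 - 2 - 10 = 1
y3 = s (x1 - x3) - y1 mod 23 = 17 * (2 - 1) - 4 = 13

P + Q = (1, 13)


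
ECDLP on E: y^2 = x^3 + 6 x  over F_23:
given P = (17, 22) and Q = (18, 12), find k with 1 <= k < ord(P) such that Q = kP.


Enumerate multiples of P until we hit Q = (18, 12):
  1P = (17, 22)
  2P = (18, 12)
Match found at i = 2.

k = 2


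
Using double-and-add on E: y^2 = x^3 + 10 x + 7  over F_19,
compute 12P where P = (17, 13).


k = 12 = 1100_2 (binary, LSB first: 0011)
Double-and-add from P = (17, 13):
  bit 0 = 0: acc unchanged = O
  bit 1 = 0: acc unchanged = O
  bit 2 = 1: acc = O + (16, 8) = (16, 8)
  bit 3 = 1: acc = (16, 8) + (4, 15) = (0, 8)

12P = (0, 8)


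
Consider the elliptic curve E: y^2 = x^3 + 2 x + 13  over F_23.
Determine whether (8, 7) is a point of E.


Check whether y^2 = x^3 + 2 x + 13 (mod 23) for (x, y) = (8, 7).
LHS: y^2 = 7^2 mod 23 = 3
RHS: x^3 + 2 x + 13 = 8^3 + 2*8 + 13 mod 23 = 12
LHS != RHS

No, not on the curve


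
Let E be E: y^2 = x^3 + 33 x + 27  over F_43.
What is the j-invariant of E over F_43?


Delta = -16(4 a^3 + 27 b^2) mod 43 = 20
-1728 * (4 a)^3 = -1728 * (4*33)^3 mod 43 = 42
j = 42 * 20^(-1) mod 43 = 15

j = 15 (mod 43)


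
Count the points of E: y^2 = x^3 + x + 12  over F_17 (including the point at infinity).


For each x in F_17, count y with y^2 = x^3 + 1 x + 12 mod 17:
  x = 3: RHS = 8, y in [5, 12]  -> 2 point(s)
  x = 6: RHS = 13, y in [8, 9]  -> 2 point(s)
  x = 9: RHS = 2, y in [6, 11]  -> 2 point(s)
  x = 10: RHS = 2, y in [6, 11]  -> 2 point(s)
  x = 12: RHS = 1, y in [1, 16]  -> 2 point(s)
  x = 14: RHS = 16, y in [4, 13]  -> 2 point(s)
  x = 15: RHS = 2, y in [6, 11]  -> 2 point(s)
Affine points: 14. Add the point at infinity: total = 15.

#E(F_17) = 15


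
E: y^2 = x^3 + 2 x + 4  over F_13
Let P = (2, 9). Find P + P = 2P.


Doubling: s = (3 x1^2 + a) / (2 y1)
s = (3*2^2 + 2) / (2*9) mod 13 = 8
x3 = s^2 - 2 x1 mod 13 = 8^2 - 2*2 = 8
y3 = s (x1 - x3) - y1 mod 13 = 8 * (2 - 8) - 9 = 8

2P = (8, 8)


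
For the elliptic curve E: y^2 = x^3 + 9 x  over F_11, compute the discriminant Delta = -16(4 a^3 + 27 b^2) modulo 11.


4 a^3 + 27 b^2 = 4*9^3 + 27*0^2 = 2916 + 0 = 2916
Delta = -16 * (2916) = -46656
Delta mod 11 = 6

Delta = 6 (mod 11)
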